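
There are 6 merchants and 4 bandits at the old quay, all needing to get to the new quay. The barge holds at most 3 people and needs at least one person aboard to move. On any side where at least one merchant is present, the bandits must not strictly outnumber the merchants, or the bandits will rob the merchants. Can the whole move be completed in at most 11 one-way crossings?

Yes

Yes — this plan uses 9 crossings (≤ 11):
1. 2 bandits → the new quay.  (the old quay: 6M 2B; the new quay: 0M 2B)
2. 1 bandit ← the old quay.  (the old quay: 6M 3B; the new quay: 0M 1B)
3. 3 bandits → the new quay.  (the old quay: 6M 0B; the new quay: 0M 4B)
4. 1 bandit ← the old quay.  (the old quay: 6M 1B; the new quay: 0M 3B)
5. 3 merchants → the new quay.  (the old quay: 3M 1B; the new quay: 3M 3B)
6. 1 bandit ← the old quay.  (the old quay: 3M 2B; the new quay: 3M 2B)
7. 1 merchant and 2 bandits → the new quay.  (the old quay: 2M 0B; the new quay: 4M 4B)
8. 1 bandit ← the old quay.  (the old quay: 2M 1B; the new quay: 4M 3B)
9. 2 merchants and 1 bandit → the new quay.  (the old quay: 0M 0B; the new quay: 6M 4B)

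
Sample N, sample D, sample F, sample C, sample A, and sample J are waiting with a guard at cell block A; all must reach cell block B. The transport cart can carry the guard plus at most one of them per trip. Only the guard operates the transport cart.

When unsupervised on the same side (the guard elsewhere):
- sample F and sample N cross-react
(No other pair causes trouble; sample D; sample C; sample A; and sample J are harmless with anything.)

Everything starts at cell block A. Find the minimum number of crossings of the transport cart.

11

Counting alone: the guard can take at most 1 across per trip to cell block B, so moving all 6 needs at least 6 loaded trips out, with a return between consecutive ones — at least 11 crossings.
The plan below uses exactly 11 crossings, so it is optimal:
1. Guard goes to cell block B with sample N.
2. Guard goes back to cell block A alone.
3. Guard goes to cell block B with sample D.
4. Guard goes back to cell block A alone.
5. Guard goes to cell block B with sample C.
6. Guard goes back to cell block A alone.
7. Guard goes to cell block B with sample A.
8. Guard goes back to cell block A alone.
9. Guard goes to cell block B with sample J.
10. Guard goes back to cell block A alone.
11. Guard goes to cell block B with sample F.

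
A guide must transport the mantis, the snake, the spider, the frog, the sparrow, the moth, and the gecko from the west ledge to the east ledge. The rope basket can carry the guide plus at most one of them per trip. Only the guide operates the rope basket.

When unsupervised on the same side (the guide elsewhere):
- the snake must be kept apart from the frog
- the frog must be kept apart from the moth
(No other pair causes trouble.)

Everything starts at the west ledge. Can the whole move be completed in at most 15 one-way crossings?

Yes

Yes — this plan uses 15 crossings (≤ 15):
1. Guide goes to the east ledge with the frog.  [the west ledge: the gecko, the mantis, the moth, the snake, the sparrow, the spider | the east ledge: the frog]
2. Guide goes back to the west ledge alone.  [the west ledge: the gecko, the mantis, the moth, the snake, the sparrow, the spider | the east ledge: the frog]
3. Guide goes to the east ledge with the mantis.  [the west ledge: the gecko, the moth, the snake, the sparrow, the spider | the east ledge: the frog, the mantis]
4. Guide goes back to the west ledge alone.  [the west ledge: the gecko, the moth, the snake, the sparrow, the spider | the east ledge: the frog, the mantis]
5. Guide goes to the east ledge with the snake.  [the west ledge: the gecko, the moth, the sparrow, the spider | the east ledge: the frog, the mantis, the snake]
6. Guide goes back to the west ledge with the frog.  [the west ledge: the frog, the gecko, the moth, the sparrow, the spider | the east ledge: the mantis, the snake]
7. Guide goes to the east ledge with the moth.  [the west ledge: the frog, the gecko, the sparrow, the spider | the east ledge: the mantis, the moth, the snake]
8. Guide goes back to the west ledge alone.  [the west ledge: the frog, the gecko, the sparrow, the spider | the east ledge: the mantis, the moth, the snake]
9. Guide goes to the east ledge with the spider.  [the west ledge: the frog, the gecko, the sparrow | the east ledge: the mantis, the moth, the snake, the spider]
10. Guide goes back to the west ledge alone.  [the west ledge: the frog, the gecko, the sparrow | the east ledge: the mantis, the moth, the snake, the spider]
11. Guide goes to the east ledge with the sparrow.  [the west ledge: the frog, the gecko | the east ledge: the mantis, the moth, the snake, the sparrow, the spider]
12. Guide goes back to the west ledge alone.  [the west ledge: the frog, the gecko | the east ledge: the mantis, the moth, the snake, the sparrow, the spider]
13. Guide goes to the east ledge with the gecko.  [the west ledge: the frog | the east ledge: the gecko, the mantis, the moth, the snake, the sparrow, the spider]
14. Guide goes back to the west ledge alone.  [the west ledge: the frog | the east ledge: the gecko, the mantis, the moth, the snake, the sparrow, the spider]
15. Guide goes to the east ledge with the frog.  [the west ledge: — | the east ledge: the frog, the gecko, the mantis, the moth, the snake, the sparrow, the spider]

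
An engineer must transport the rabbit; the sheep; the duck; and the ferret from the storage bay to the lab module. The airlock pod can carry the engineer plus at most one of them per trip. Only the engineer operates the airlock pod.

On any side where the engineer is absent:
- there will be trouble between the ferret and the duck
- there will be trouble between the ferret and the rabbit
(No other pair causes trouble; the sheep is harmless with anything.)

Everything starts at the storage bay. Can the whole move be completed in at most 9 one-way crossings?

Yes — this plan uses 9 crossings (≤ 9):
1. Engineer goes to the lab module with the ferret.
2. Engineer goes back to the storage bay alone.
3. Engineer goes to the lab module with the rabbit.
4. Engineer goes back to the storage bay with the ferret.
5. Engineer goes to the lab module with the duck.
6. Engineer goes back to the storage bay alone.
7. Engineer goes to the lab module with the sheep.
8. Engineer goes back to the storage bay alone.
9. Engineer goes to the lab module with the ferret.

Yes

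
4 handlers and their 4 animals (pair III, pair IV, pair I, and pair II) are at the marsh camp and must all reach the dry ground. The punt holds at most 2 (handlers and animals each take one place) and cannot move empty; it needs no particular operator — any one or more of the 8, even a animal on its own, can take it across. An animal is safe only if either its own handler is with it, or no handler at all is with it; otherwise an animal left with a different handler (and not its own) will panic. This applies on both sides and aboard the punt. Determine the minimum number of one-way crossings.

impossible

Following every safe sequence of crossings from the start, the most of the 8 that can be at the dry ground as the punt arrives there on crossings 1, 3, 5 is 2, 3, 4 respectively; the best ever achieved is 4 of 8.
From crossing 7 on, no configuration arises that was not already reachable earlier: only 44 distinct safe configurations (who is on which side, and where the punt is) can ever be reached, none of them has everyone across, and every continuation just revisits them. So no valid plan exists.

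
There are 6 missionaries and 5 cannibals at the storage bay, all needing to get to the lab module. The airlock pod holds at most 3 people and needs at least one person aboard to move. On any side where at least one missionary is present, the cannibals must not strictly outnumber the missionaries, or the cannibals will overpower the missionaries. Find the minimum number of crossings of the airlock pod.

Counting alone: each trip to the lab module takes at most 3 across and each return brings at least 1 back, so after t trips out (and t−1 returns) at most 3t − (t−1) of the 11 are across; that first reaches 11 at t = 5, so at least 9 crossings are needed.
The plan below uses exactly 9 crossings, so it is optimal:
1. 3 cannibals → the lab module.  (the storage bay: 6M 2C; the lab module: 0M 3C)
2. 1 cannibal ← the storage bay.  (the storage bay: 6M 3C; the lab module: 0M 2C)
3. 3 missionaries → the lab module.  (the storage bay: 3M 3C; the lab module: 3M 2C)
4. 1 missionary ← the storage bay.  (the storage bay: 4M 3C; the lab module: 2M 2C)
5. 2 missionaries and 1 cannibal → the lab module.  (the storage bay: 2M 2C; the lab module: 4M 3C)
6. 1 missionary ← the storage bay.  (the storage bay: 3M 2C; the lab module: 3M 3C)
7. 2 missionaries and 1 cannibal → the lab module.  (the storage bay: 1M 1C; the lab module: 5M 4C)
8. 1 missionary ← the storage bay.  (the storage bay: 2M 1C; the lab module: 4M 4C)
9. 2 missionaries and 1 cannibal → the lab module.  (the storage bay: 0M 0C; the lab module: 6M 5C)

9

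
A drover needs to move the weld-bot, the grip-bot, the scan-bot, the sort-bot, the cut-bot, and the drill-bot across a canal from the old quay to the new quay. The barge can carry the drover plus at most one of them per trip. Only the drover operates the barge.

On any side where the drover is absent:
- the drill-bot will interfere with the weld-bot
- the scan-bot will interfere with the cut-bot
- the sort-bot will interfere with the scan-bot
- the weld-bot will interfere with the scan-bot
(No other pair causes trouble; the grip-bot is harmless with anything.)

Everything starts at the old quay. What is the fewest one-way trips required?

Whatever the first load, the items left behind include a forbidden pair without the drover. No opening move is safe, so no plan exists.

impossible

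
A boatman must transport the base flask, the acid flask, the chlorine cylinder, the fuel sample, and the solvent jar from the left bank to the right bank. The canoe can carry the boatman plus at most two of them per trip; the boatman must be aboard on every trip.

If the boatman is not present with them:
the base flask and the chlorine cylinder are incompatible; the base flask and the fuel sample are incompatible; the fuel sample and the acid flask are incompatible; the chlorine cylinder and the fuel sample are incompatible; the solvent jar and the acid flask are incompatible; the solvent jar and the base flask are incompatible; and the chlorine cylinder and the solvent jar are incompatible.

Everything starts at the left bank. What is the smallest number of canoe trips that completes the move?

impossible

Whatever the first load, the items left behind include a forbidden pair without the boatman. No opening move is safe, so no plan exists.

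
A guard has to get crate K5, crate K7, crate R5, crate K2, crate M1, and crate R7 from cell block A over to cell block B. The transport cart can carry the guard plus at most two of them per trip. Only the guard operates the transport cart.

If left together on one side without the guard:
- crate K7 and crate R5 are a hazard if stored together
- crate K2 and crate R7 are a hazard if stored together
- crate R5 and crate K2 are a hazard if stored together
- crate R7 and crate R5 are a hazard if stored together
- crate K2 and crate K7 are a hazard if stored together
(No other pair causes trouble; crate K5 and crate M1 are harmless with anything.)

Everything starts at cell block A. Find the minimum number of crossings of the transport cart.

Counting alone: the guard can take at most 2 across per trip to cell block B, so moving all 6 needs at least 3 loaded trips out, with a return between consecutive ones — at least 5 crossings.
The safety rule pushes this higher. Following every safe sequence of crossings, the most of the 6 that can be at cell block B as the transport cart arrives there on crossings 5, 7 is 4, 5 respectively — never all 6.
So no plan with fewer than 9 crossings exists, and this one achieves 9:
1. Guard goes to cell block B with crate K2 and crate R5.  [cell block A: crate K5, crate K7, crate M1, crate R7 | cell block B: crate K2, crate R5]
2. Guard goes back to cell block A with crate R5.  [cell block A: crate K5, crate K7, crate M1, crate R5, crate R7 | cell block B: crate K2]
3. Guard goes to cell block B with crate K5 and crate R5.  [cell block A: crate K7, crate M1, crate R7 | cell block B: crate K2, crate K5, crate R5]
4. Guard goes back to cell block A with crate R5.  [cell block A: crate K7, crate M1, crate R5, crate R7 | cell block B: crate K2, crate K5]
5. Guard goes to cell block B with crate K7 and crate R7.  [cell block A: crate M1, crate R5 | cell block B: crate K2, crate K5, crate K7, crate R7]
6. Guard goes back to cell block A with crate K2.  [cell block A: crate K2, crate M1, crate R5 | cell block B: crate K5, crate K7, crate R7]
7. Guard goes to cell block B with crate M1 and crate R5.  [cell block A: crate K2 | cell block B: crate K5, crate K7, crate M1, crate R5, crate R7]
8. Guard goes back to cell block A with crate R5.  [cell block A: crate K2, crate R5 | cell block B: crate K5, crate K7, crate M1, crate R7]
9. Guard goes to cell block B with crate K2 and crate R5.  [cell block A: — | cell block B: crate K2, crate K5, crate K7, crate M1, crate R5, crate R7]

9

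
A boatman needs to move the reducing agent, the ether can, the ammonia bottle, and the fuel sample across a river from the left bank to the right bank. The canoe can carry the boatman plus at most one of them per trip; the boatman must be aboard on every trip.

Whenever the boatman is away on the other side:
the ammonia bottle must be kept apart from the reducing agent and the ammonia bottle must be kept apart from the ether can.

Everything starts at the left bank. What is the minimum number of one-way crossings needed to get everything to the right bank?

9

Counting alone: the boatman can take at most 1 across per trip to the right bank, so moving all 4 needs at least 4 loaded trips out, with a return between consecutive ones — at least 7 crossings.
The safety rule pushes this higher. Following every safe sequence of crossings, the most of the 4 that can be at the right bank as the canoe arrives there on crossing 7 is 3 — never all 4.
So no plan with fewer than 9 crossings exists, and this one achieves 9:
1. Boatman goes to the right bank with the ammonia bottle.  [the left bank: the ether can, the fuel sample, the reducing agent | the right bank: the ammonia bottle]
2. Boatman goes back to the left bank alone.  [the left bank: the ether can, the fuel sample, the reducing agent | the right bank: the ammonia bottle]
3. Boatman goes to the right bank with the reducing agent.  [the left bank: the ether can, the fuel sample | the right bank: the ammonia bottle, the reducing agent]
4. Boatman goes back to the left bank with the ammonia bottle.  [the left bank: the ammonia bottle, the ether can, the fuel sample | the right bank: the reducing agent]
5. Boatman goes to the right bank with the ether can.  [the left bank: the ammonia bottle, the fuel sample | the right bank: the ether can, the reducing agent]
6. Boatman goes back to the left bank alone.  [the left bank: the ammonia bottle, the fuel sample | the right bank: the ether can, the reducing agent]
7. Boatman goes to the right bank with the fuel sample.  [the left bank: the ammonia bottle | the right bank: the ether can, the fuel sample, the reducing agent]
8. Boatman goes back to the left bank alone.  [the left bank: the ammonia bottle | the right bank: the ether can, the fuel sample, the reducing agent]
9. Boatman goes to the right bank with the ammonia bottle.  [the left bank: — | the right bank: the ammonia bottle, the ether can, the fuel sample, the reducing agent]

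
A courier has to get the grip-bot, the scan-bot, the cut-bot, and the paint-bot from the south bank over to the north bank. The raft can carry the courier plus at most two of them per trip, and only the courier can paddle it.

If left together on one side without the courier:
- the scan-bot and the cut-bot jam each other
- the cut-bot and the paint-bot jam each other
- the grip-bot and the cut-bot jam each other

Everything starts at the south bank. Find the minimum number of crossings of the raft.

Counting alone: the courier can take at most 2 across per trip to the north bank, so moving all 4 needs at least 2 loaded trips out, with a return between consecutive ones — at least 3 crossings.
The safety rule pushes this higher. Following every safe sequence of crossings, the most of the 4 that can be at the north bank as the raft arrives there on crossing 3 is 3 — never all 4.
So no plan with fewer than 5 crossings exists, and this one achieves 5:
1. Courier goes to the north bank with the cut-bot.  [the south bank: the grip-bot, the paint-bot, the scan-bot | the north bank: the cut-bot]
2. Courier goes back to the south bank alone.  [the south bank: the grip-bot, the paint-bot, the scan-bot | the north bank: the cut-bot]
3. Courier goes to the north bank with the grip-bot and the scan-bot.  [the south bank: the paint-bot | the north bank: the cut-bot, the grip-bot, the scan-bot]
4. Courier goes back to the south bank with the cut-bot.  [the south bank: the cut-bot, the paint-bot | the north bank: the grip-bot, the scan-bot]
5. Courier goes to the north bank with the cut-bot and the paint-bot.  [the south bank: — | the north bank: the cut-bot, the grip-bot, the paint-bot, the scan-bot]

5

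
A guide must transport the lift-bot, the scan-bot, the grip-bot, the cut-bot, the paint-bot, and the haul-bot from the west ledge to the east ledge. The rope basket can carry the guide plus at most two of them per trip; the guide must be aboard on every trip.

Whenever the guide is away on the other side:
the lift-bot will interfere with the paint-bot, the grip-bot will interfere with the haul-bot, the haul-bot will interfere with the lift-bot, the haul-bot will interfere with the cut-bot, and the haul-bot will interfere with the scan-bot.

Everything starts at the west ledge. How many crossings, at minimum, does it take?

Counting alone: the guide can take at most 2 across per trip to the east ledge, so moving all 6 needs at least 3 loaded trips out, with a return between consecutive ones — at least 5 crossings.
The safety rule pushes this higher. Following every safe sequence of crossings, the most of the 6 that can be at the east ledge as the rope basket arrives there on crossing 5 is 5 — never all 6.
So no plan with fewer than 7 crossings exists, and this one achieves 7:
1. Guide goes to the east ledge with the haul-bot and the lift-bot.
2. Guide goes back to the west ledge with the lift-bot.
3. Guide goes to the east ledge with the lift-bot and the scan-bot.
4. Guide goes back to the west ledge with the haul-bot.
5. Guide goes to the east ledge with the cut-bot and the grip-bot.
6. Guide goes back to the west ledge alone.
7. Guide goes to the east ledge with the haul-bot and the paint-bot.

7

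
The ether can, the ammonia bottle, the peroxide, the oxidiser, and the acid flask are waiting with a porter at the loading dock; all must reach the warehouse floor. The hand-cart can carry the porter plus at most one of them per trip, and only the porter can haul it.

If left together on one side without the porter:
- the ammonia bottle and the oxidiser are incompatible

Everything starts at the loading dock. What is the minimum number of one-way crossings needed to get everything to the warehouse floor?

9

Counting alone: the porter can take at most 1 across per trip to the warehouse floor, so moving all 5 needs at least 5 loaded trips out, with a return between consecutive ones — at least 9 crossings.
The plan below uses exactly 9 crossings, so it is optimal:
1. Porter goes to the warehouse floor with the ammonia bottle.  [the loading dock: the acid flask, the ether can, the oxidiser, the peroxide | the warehouse floor: the ammonia bottle]
2. Porter goes back to the loading dock alone.  [the loading dock: the acid flask, the ether can, the oxidiser, the peroxide | the warehouse floor: the ammonia bottle]
3. Porter goes to the warehouse floor with the ether can.  [the loading dock: the acid flask, the oxidiser, the peroxide | the warehouse floor: the ammonia bottle, the ether can]
4. Porter goes back to the loading dock alone.  [the loading dock: the acid flask, the oxidiser, the peroxide | the warehouse floor: the ammonia bottle, the ether can]
5. Porter goes to the warehouse floor with the peroxide.  [the loading dock: the acid flask, the oxidiser | the warehouse floor: the ammonia bottle, the ether can, the peroxide]
6. Porter goes back to the loading dock alone.  [the loading dock: the acid flask, the oxidiser | the warehouse floor: the ammonia bottle, the ether can, the peroxide]
7. Porter goes to the warehouse floor with the acid flask.  [the loading dock: the oxidiser | the warehouse floor: the acid flask, the ammonia bottle, the ether can, the peroxide]
8. Porter goes back to the loading dock alone.  [the loading dock: the oxidiser | the warehouse floor: the acid flask, the ammonia bottle, the ether can, the peroxide]
9. Porter goes to the warehouse floor with the oxidiser.  [the loading dock: — | the warehouse floor: the acid flask, the ammonia bottle, the ether can, the oxidiser, the peroxide]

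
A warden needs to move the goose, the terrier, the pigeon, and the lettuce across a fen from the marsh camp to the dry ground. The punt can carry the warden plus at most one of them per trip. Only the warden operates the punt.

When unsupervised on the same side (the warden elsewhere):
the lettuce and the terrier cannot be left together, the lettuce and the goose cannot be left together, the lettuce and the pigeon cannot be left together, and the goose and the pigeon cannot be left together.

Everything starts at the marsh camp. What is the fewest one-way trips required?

Whatever the first load, the items left behind include a forbidden pair without the warden. No opening move is safe, so no plan exists.

impossible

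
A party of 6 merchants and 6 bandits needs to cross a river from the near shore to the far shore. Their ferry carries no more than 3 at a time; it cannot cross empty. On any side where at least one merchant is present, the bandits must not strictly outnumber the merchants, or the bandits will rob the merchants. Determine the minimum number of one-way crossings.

impossible

Following every safe sequence of crossings from the start, the most of the 12 that can be at the far shore as the ferry arrives there on crossings 1, 3, 5 is 3, 5, 6 respectively; the best ever achieved is 6 of 12.
From crossing 7 on, no configuration arises that was not already reachable earlier: only 17 distinct safe configurations (who is on which side, and where the ferry is) can ever be reached, none of them has everyone across, and every continuation just revisits them. They are: 0 merchants + 0 bandits across (ferry back at the start); 0 merchants + 1 bandit across (ferry there); 0 merchants + 1 bandit across (ferry back at the start); 0 merchants + 2 bandits across (ferry there); 0 merchants + 2 bandits across (ferry back at the start); 0 merchants + 3 bandits across (ferry there); 0 merchants + 3 bandits across (ferry back at the start); 0 merchants + 4 bandits across (ferry there); 0 merchants + 4 bandits across (ferry back at the start); 0 merchants + 5 bandits across (ferry there); 0 merchants + 5 bandits across (ferry back at the start); 0 merchants + 6 bandits across (ferry there); 1 merchant + 1 bandit across (ferry there); 1 merchant + 1 bandit across (ferry back at the start); 2 merchants + 2 bandits across (ferry there); 2 merchants + 2 bandits across (ferry back at the start); 3 merchants + 3 bandits across (ferry there). So no valid plan exists.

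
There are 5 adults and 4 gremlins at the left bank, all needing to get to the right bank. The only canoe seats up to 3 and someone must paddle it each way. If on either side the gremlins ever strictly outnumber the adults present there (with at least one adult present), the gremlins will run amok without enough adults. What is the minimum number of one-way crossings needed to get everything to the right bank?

7

Counting alone: each trip to the right bank takes at most 3 across and each return brings at least 1 back, so after t trips out (and t−1 returns) at most 3t − (t−1) of the 9 are across; that first reaches 9 at t = 4, so at least 7 crossings are needed.
The plan below uses exactly 7 crossings, so it is optimal:
1. 3 gremlins → the right bank.  (the left bank: 5A 1G; the right bank: 0A 3G)
2. 1 gremlin ← the left bank.  (the left bank: 5A 2G; the right bank: 0A 2G)
3. 3 adults → the right bank.  (the left bank: 2A 2G; the right bank: 3A 2G)
4. 1 adult ← the left bank.  (the left bank: 3A 2G; the right bank: 2A 2G)
5. 2 adults and 1 gremlin → the right bank.  (the left bank: 1A 1G; the right bank: 4A 3G)
6. 1 adult ← the left bank.  (the left bank: 2A 1G; the right bank: 3A 3G)
7. 2 adults and 1 gremlin → the right bank.  (the left bank: 0A 0G; the right bank: 5A 4G)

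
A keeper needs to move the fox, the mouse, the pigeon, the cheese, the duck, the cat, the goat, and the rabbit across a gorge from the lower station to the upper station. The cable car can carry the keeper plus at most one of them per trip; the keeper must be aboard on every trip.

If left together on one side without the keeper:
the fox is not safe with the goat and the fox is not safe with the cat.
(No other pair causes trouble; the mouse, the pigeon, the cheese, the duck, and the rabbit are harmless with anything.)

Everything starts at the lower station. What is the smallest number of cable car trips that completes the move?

Counting alone: the keeper can take at most 1 across per trip to the upper station, so moving all 8 needs at least 8 loaded trips out, with a return between consecutive ones — at least 15 crossings.
The safety rule pushes this higher. Following every safe sequence of crossings, the most of the 8 that can be at the upper station as the cable car arrives there on crossing 15 is 7 — never all 8.
So no plan with fewer than 17 crossings exists, and this one achieves 17:
1. Keeper goes to the upper station with the fox.  [the lower station: the cat, the cheese, the duck, the goat, the mouse, the pigeon, the rabbit | the upper station: the fox]
2. Keeper goes back to the lower station alone.  [the lower station: the cat, the cheese, the duck, the goat, the mouse, the pigeon, the rabbit | the upper station: the fox]
3. Keeper goes to the upper station with the mouse.  [the lower station: the cat, the cheese, the duck, the goat, the pigeon, the rabbit | the upper station: the fox, the mouse]
4. Keeper goes back to the lower station alone.  [the lower station: the cat, the cheese, the duck, the goat, the pigeon, the rabbit | the upper station: the fox, the mouse]
5. Keeper goes to the upper station with the pigeon.  [the lower station: the cat, the cheese, the duck, the goat, the rabbit | the upper station: the fox, the mouse, the pigeon]
6. Keeper goes back to the lower station alone.  [the lower station: the cat, the cheese, the duck, the goat, the rabbit | the upper station: the fox, the mouse, the pigeon]
7. Keeper goes to the upper station with the cheese.  [the lower station: the cat, the duck, the goat, the rabbit | the upper station: the cheese, the fox, the mouse, the pigeon]
8. Keeper goes back to the lower station alone.  [the lower station: the cat, the duck, the goat, the rabbit | the upper station: the cheese, the fox, the mouse, the pigeon]
9. Keeper goes to the upper station with the duck.  [the lower station: the cat, the goat, the rabbit | the upper station: the cheese, the duck, the fox, the mouse, the pigeon]
10. Keeper goes back to the lower station alone.  [the lower station: the cat, the goat, the rabbit | the upper station: the cheese, the duck, the fox, the mouse, the pigeon]
11. Keeper goes to the upper station with the cat.  [the lower station: the goat, the rabbit | the upper station: the cat, the cheese, the duck, the fox, the mouse, the pigeon]
12. Keeper goes back to the lower station with the fox.  [the lower station: the fox, the goat, the rabbit | the upper station: the cat, the cheese, the duck, the mouse, the pigeon]
13. Keeper goes to the upper station with the goat.  [the lower station: the fox, the rabbit | the upper station: the cat, the cheese, the duck, the goat, the mouse, the pigeon]
14. Keeper goes back to the lower station alone.  [the lower station: the fox, the rabbit | the upper station: the cat, the cheese, the duck, the goat, the mouse, the pigeon]
15. Keeper goes to the upper station with the rabbit.  [the lower station: the fox | the upper station: the cat, the cheese, the duck, the goat, the mouse, the pigeon, the rabbit]
16. Keeper goes back to the lower station alone.  [the lower station: the fox | the upper station: the cat, the cheese, the duck, the goat, the mouse, the pigeon, the rabbit]
17. Keeper goes to the upper station with the fox.  [the lower station: — | the upper station: the cat, the cheese, the duck, the fox, the goat, the mouse, the pigeon, the rabbit]

17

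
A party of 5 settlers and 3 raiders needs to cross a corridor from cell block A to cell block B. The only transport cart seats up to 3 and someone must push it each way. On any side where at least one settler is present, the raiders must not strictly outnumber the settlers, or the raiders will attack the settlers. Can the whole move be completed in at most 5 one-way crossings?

Counting alone: each trip to cell block B takes at most 3 across and each return brings at least 1 back, so after t trips out (and t−1 returns) at most 3t − (t−1) of the 8 are across; that first reaches 8 at t = 4, so at least 7 crossings are needed.
Since 5 < 7, 5 crossings cannot be enough. (The shortest complete plan in fact takes 7:)
1. 2 raiders → cell block B.  (cell block A: 5S 1R; cell block B: 0S 2R)
2. 1 raider ← cell block A.  (cell block A: 5S 2R; cell block B: 0S 1R)
3. 2 settlers and 1 raider → cell block B.  (cell block A: 3S 1R; cell block B: 2S 2R)
4. 1 raider ← cell block A.  (cell block A: 3S 2R; cell block B: 2S 1R)
5. 1 settler and 2 raiders → cell block B.  (cell block A: 2S 0R; cell block B: 3S 3R)
6. 1 raider ← cell block A.  (cell block A: 2S 1R; cell block B: 3S 2R)
7. 2 settlers and 1 raider → cell block B.  (cell block A: 0S 0R; cell block B: 5S 3R)

No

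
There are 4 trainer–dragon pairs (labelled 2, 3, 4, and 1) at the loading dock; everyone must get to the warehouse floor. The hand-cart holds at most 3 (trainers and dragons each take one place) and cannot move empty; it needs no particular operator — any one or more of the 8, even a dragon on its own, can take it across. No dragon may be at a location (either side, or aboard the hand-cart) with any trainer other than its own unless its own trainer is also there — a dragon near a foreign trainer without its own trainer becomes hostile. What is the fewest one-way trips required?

Counting alone: each trip to the warehouse floor takes at most 3 across and each return brings at least 1 back, so after t trips out (and t−1 returns) at most 3t − (t−1) of the 8 are across; that first reaches 8 at t = 4, so at least 7 crossings are needed.
The safety rule pushes this higher. Following every safe sequence of crossings, the most of the 8 that can be at the warehouse floor as the hand-cart arrives there on crossing 7 is 7 — never all 8.
So no plan with fewer than 9 crossings exists, and this one achieves 9:
1. dragon 2 and trainer 2 cross → the warehouse floor.
2. trainer 2 crosses ← the loading dock.
3. dragon 3, trainer 2, and trainer 3 cross → the warehouse floor.
4. dragon 2 and trainer 2 cross ← the loading dock.
5. trainer 1, trainer 2, and trainer 4 cross → the warehouse floor.
6. dragon 3 crosses ← the loading dock.
7. dragon 2 and dragon 3 cross → the warehouse floor.
8. dragon 2 crosses ← the loading dock.
9. dragon 1, dragon 2, and dragon 4 cross → the warehouse floor.

9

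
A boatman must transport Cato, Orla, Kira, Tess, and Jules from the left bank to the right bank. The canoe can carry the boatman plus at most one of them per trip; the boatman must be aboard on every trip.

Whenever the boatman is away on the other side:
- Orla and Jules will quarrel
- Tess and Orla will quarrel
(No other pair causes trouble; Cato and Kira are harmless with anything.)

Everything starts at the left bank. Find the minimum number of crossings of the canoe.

Counting alone: the boatman can take at most 1 across per trip to the right bank, so moving all 5 needs at least 5 loaded trips out, with a return between consecutive ones — at least 9 crossings.
The safety rule pushes this higher. Following every safe sequence of crossings, the most of the 5 that can be at the right bank as the canoe arrives there on crossing 9 is 4 — never all 5.
So no plan with fewer than 11 crossings exists, and this one achieves 11:
1. Boatman goes to the right bank with Orla.  [the left bank: Cato, Jules, Kira, Tess | the right bank: Orla]
2. Boatman goes back to the left bank alone.  [the left bank: Cato, Jules, Kira, Tess | the right bank: Orla]
3. Boatman goes to the right bank with Cato.  [the left bank: Jules, Kira, Tess | the right bank: Cato, Orla]
4. Boatman goes back to the left bank alone.  [the left bank: Jules, Kira, Tess | the right bank: Cato, Orla]
5. Boatman goes to the right bank with Kira.  [the left bank: Jules, Tess | the right bank: Cato, Kira, Orla]
6. Boatman goes back to the left bank alone.  [the left bank: Jules, Tess | the right bank: Cato, Kira, Orla]
7. Boatman goes to the right bank with Tess.  [the left bank: Jules | the right bank: Cato, Kira, Orla, Tess]
8. Boatman goes back to the left bank with Orla.  [the left bank: Jules, Orla | the right bank: Cato, Kira, Tess]
9. Boatman goes to the right bank with Jules.  [the left bank: Orla | the right bank: Cato, Jules, Kira, Tess]
10. Boatman goes back to the left bank alone.  [the left bank: Orla | the right bank: Cato, Jules, Kira, Tess]
11. Boatman goes to the right bank with Orla.  [the left bank: — | the right bank: Cato, Jules, Kira, Orla, Tess]

11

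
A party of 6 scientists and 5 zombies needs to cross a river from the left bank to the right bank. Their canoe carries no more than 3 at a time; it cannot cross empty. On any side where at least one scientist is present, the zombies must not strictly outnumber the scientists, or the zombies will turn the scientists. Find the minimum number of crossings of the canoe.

Counting alone: each trip to the right bank takes at most 3 across and each return brings at least 1 back, so after t trips out (and t−1 returns) at most 3t − (t−1) of the 11 are across; that first reaches 11 at t = 5, so at least 9 crossings are needed.
The plan below uses exactly 9 crossings, so it is optimal:
1. 3 zombies → the right bank.  (the left bank: 6S 2Z; the right bank: 0S 3Z)
2. 1 zombie ← the left bank.  (the left bank: 6S 3Z; the right bank: 0S 2Z)
3. 3 scientists → the right bank.  (the left bank: 3S 3Z; the right bank: 3S 2Z)
4. 1 scientist ← the left bank.  (the left bank: 4S 3Z; the right bank: 2S 2Z)
5. 2 scientists and 1 zombie → the right bank.  (the left bank: 2S 2Z; the right bank: 4S 3Z)
6. 1 scientist ← the left bank.  (the left bank: 3S 2Z; the right bank: 3S 3Z)
7. 2 scientists and 1 zombie → the right bank.  (the left bank: 1S 1Z; the right bank: 5S 4Z)
8. 1 scientist ← the left bank.  (the left bank: 2S 1Z; the right bank: 4S 4Z)
9. 2 scientists and 1 zombie → the right bank.  (the left bank: 0S 0Z; the right bank: 6S 5Z)

9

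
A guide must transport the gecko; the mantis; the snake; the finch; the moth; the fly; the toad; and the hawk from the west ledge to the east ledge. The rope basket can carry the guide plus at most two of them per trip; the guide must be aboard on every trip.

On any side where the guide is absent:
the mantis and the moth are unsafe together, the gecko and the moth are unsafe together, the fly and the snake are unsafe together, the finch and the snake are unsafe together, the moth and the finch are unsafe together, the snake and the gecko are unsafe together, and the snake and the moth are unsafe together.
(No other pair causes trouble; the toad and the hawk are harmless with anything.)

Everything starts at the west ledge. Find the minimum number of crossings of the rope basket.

Counting alone: the guide can take at most 2 across per trip to the east ledge, so moving all 8 needs at least 4 loaded trips out, with a return between consecutive ones — at least 7 crossings.
The safety rule pushes this higher. Following every safe sequence of crossings, the most of the 8 that can be at the east ledge as the rope basket arrives there on crossings 7, 9, 11 is 5, 6, 7 respectively — never all 8.
So no plan with fewer than 13 crossings exists, and this one achieves 13:
1. Guide goes to the east ledge with the moth and the snake.  [the west ledge: the finch, the fly, the gecko, the hawk, the mantis, the toad | the east ledge: the moth, the snake]
2. Guide goes back to the west ledge with the snake.  [the west ledge: the finch, the fly, the gecko, the hawk, the mantis, the snake, the toad | the east ledge: the moth]
3. Guide goes to the east ledge with the mantis and the snake.  [the west ledge: the finch, the fly, the gecko, the hawk, the toad | the east ledge: the mantis, the moth, the snake]
4. Guide goes back to the west ledge with the moth.  [the west ledge: the finch, the fly, the gecko, the hawk, the moth, the toad | the east ledge: the mantis, the snake]
5. Guide goes to the east ledge with the finch and the gecko.  [the west ledge: the fly, the hawk, the moth, the toad | the east ledge: the finch, the gecko, the mantis, the snake]
6. Guide goes back to the west ledge with the snake.  [the west ledge: the fly, the hawk, the moth, the snake, the toad | the east ledge: the finch, the gecko, the mantis]
7. Guide goes to the east ledge with the fly and the snake.  [the west ledge: the hawk, the moth, the toad | the east ledge: the finch, the fly, the gecko, the mantis, the snake]
8. Guide goes back to the west ledge with the snake.  [the west ledge: the hawk, the moth, the snake, the toad | the east ledge: the finch, the fly, the gecko, the mantis]
9. Guide goes to the east ledge with the snake and the toad.  [the west ledge: the hawk, the moth | the east ledge: the finch, the fly, the gecko, the mantis, the snake, the toad]
10. Guide goes back to the west ledge with the snake.  [the west ledge: the hawk, the moth, the snake | the east ledge: the finch, the fly, the gecko, the mantis, the toad]
11. Guide goes to the east ledge with the hawk and the snake.  [the west ledge: the moth | the east ledge: the finch, the fly, the gecko, the hawk, the mantis, the snake, the toad]
12. Guide goes back to the west ledge with the snake.  [the west ledge: the moth, the snake | the east ledge: the finch, the fly, the gecko, the hawk, the mantis, the toad]
13. Guide goes to the east ledge with the moth and the snake.  [the west ledge: — | the east ledge: the finch, the fly, the gecko, the hawk, the mantis, the moth, the snake, the toad]

13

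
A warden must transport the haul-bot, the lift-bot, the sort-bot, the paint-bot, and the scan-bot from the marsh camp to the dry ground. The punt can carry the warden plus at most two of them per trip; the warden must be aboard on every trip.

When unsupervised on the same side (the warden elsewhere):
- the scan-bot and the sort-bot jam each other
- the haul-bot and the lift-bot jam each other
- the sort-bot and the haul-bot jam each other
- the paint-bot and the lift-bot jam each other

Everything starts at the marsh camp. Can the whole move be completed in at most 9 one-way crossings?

Yes — this plan uses 7 crossings (≤ 9):
1. Warden goes to the dry ground with the lift-bot and the sort-bot.  [the marsh camp: the haul-bot, the paint-bot, the scan-bot | the dry ground: the lift-bot, the sort-bot]
2. Warden goes back to the marsh camp alone.  [the marsh camp: the haul-bot, the paint-bot, the scan-bot | the dry ground: the lift-bot, the sort-bot]
3. Warden goes to the dry ground with the haul-bot.  [the marsh camp: the paint-bot, the scan-bot | the dry ground: the haul-bot, the lift-bot, the sort-bot]
4. Warden goes back to the marsh camp with the lift-bot and the sort-bot.  [the marsh camp: the lift-bot, the paint-bot, the scan-bot, the sort-bot | the dry ground: the haul-bot]
5. Warden goes to the dry ground with the paint-bot and the scan-bot.  [the marsh camp: the lift-bot, the sort-bot | the dry ground: the haul-bot, the paint-bot, the scan-bot]
6. Warden goes back to the marsh camp alone.  [the marsh camp: the lift-bot, the sort-bot | the dry ground: the haul-bot, the paint-bot, the scan-bot]
7. Warden goes to the dry ground with the lift-bot and the sort-bot.  [the marsh camp: — | the dry ground: the haul-bot, the lift-bot, the paint-bot, the scan-bot, the sort-bot]

Yes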